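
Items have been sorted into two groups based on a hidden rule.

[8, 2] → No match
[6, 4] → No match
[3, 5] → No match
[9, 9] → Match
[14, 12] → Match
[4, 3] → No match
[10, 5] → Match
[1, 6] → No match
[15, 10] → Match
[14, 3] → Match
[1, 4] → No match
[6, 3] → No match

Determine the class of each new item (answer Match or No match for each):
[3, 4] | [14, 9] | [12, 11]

'Match' ⟺ sum ≥ 15.
[3, 4]: 3+4 = 7 — does not fit, so No match. [14, 9]: 14+9 = 23 — checks out, so Match. [12, 11]: 12+11 = 23 — checks out, so Match.

No match, Match, Match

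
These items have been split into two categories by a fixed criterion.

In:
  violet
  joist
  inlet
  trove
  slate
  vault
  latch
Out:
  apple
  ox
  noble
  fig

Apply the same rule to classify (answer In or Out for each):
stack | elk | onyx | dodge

In, Out, Out, Out

The simplest hypothesis consistent with all the labels is: contains 't'.
stack: In (has 't'). elk: Out (no 't'). onyx: Out (no 't'). dodge: Out (no 't').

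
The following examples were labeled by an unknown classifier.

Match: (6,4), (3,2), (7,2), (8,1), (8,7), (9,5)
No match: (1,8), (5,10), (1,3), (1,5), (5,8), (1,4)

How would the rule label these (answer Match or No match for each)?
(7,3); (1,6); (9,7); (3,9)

The common property of the 'Match' items is: first > second. No 'No match' item has it.

Match, No match, Match, No match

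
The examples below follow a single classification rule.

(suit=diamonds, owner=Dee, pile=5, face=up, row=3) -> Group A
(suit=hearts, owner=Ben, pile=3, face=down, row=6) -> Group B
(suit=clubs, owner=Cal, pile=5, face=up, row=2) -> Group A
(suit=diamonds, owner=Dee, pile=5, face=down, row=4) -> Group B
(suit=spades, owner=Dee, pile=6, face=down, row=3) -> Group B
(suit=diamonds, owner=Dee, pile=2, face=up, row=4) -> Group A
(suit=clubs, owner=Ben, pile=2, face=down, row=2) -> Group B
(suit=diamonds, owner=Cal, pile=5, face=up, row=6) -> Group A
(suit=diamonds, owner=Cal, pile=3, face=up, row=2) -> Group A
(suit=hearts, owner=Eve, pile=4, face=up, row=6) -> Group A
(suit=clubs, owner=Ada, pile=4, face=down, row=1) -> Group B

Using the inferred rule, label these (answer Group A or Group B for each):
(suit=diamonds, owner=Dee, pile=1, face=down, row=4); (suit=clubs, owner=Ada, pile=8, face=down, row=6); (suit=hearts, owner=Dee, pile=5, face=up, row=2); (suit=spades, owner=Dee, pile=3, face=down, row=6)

Group B, Group B, Group A, Group B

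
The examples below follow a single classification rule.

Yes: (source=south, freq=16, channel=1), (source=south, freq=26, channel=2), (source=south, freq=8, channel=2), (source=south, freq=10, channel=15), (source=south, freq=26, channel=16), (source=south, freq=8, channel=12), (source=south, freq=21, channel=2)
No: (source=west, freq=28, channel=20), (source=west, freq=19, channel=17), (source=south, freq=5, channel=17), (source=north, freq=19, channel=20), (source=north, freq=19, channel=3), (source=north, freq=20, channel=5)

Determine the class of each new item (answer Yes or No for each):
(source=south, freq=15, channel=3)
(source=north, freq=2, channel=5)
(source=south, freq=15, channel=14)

Yes, No, Yes

Rule: source is south AND freq ≥ 8. This holds for each 'Yes' example and fails for each 'No' one.
(source=south, freq=15, channel=3) — source is south, freq = 15, hence Yes. (source=north, freq=2, channel=5) — source is north, freq = 2, hence No. (source=south, freq=15, channel=14) — source is south, freq = 15, hence Yes.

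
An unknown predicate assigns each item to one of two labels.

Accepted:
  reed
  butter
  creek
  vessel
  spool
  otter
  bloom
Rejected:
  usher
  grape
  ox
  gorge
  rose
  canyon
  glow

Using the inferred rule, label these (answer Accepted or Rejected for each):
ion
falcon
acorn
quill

A rule that fits every label: has a double letter — true of each 'Accepted' example, false of each 'Rejected' one.
Rejected: ion, since no doubled letter.
Rejected: falcon, since no doubled letter.
Rejected: acorn, since no doubled letter.
Accepted: quill, since 'll' doubled.

Rejected, Rejected, Rejected, Accepted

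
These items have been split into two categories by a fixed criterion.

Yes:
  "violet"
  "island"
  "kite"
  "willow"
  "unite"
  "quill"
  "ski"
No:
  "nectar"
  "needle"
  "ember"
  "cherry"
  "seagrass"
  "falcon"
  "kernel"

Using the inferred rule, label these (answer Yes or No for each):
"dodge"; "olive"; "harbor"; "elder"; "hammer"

Every 'Yes' example satisfies: contains 'i'. None of the 'No' examples do.
"dodge": no 'i' — does not pass, so No. "olive": has 'i' — satisfies this, so Yes. "harbor": no 'i' — does not pass, so No. "elder": no 'i' — does not pass, so No. "hammer": no 'i' — does not pass, so No.

No, Yes, No, No, No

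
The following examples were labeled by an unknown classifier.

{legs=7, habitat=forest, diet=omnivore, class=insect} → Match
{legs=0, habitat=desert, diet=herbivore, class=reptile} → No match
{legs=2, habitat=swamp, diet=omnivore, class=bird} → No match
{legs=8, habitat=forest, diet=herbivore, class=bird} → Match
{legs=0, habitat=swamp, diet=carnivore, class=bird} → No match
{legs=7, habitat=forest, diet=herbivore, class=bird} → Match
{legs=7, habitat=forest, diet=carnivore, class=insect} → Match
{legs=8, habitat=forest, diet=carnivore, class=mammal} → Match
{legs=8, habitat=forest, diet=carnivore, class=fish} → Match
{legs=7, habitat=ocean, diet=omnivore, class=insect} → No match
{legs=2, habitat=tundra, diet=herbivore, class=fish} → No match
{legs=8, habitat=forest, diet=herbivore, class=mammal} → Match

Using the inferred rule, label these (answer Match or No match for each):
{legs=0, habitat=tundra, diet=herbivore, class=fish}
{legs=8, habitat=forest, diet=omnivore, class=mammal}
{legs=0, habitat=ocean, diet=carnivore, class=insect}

Comparing the two groups points to one rule — habitat is forest.
{legs=0, habitat=tundra, diet=herbivore, class=fish} — habitat is tundra, hence No match. {legs=8, habitat=forest, diet=omnivore, class=mammal} — habitat is forest, hence Match. {legs=0, habitat=ocean, diet=carnivore, class=insect} — habitat is ocean, hence No match.

No match, Match, No match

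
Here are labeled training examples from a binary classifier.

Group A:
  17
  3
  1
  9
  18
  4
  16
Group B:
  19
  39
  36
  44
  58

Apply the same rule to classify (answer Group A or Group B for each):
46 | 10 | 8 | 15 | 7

All 'Group A' examples share one property — at most 18 — and every 'Group B' example lacks it.

Group B, Group A, Group A, Group A, Group A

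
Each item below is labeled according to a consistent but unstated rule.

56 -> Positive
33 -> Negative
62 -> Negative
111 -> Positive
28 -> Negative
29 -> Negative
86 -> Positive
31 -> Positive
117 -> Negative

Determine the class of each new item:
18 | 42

Negative, Negative

One predicate separates the groups cleanly: ≡ 1 (mod 5).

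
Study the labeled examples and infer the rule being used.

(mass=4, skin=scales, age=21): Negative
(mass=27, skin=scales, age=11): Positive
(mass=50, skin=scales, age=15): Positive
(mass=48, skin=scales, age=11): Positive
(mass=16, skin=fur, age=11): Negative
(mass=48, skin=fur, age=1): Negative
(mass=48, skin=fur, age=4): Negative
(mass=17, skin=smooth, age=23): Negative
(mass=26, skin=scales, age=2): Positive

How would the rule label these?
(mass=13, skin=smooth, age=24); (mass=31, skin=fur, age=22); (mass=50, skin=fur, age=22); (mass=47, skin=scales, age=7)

Negative, Negative, Negative, Positive

'Positive' ⟺ skin is scales AND age ≤ 15.
(mass=13, skin=smooth, age=24) — skin is smooth, age = 24, hence Negative. (mass=31, skin=fur, age=22) — skin is fur, age = 22, hence Negative. (mass=50, skin=fur, age=22) — skin is fur, age = 22, hence Negative. (mass=47, skin=scales, age=7) — skin is scales, age = 7, hence Positive.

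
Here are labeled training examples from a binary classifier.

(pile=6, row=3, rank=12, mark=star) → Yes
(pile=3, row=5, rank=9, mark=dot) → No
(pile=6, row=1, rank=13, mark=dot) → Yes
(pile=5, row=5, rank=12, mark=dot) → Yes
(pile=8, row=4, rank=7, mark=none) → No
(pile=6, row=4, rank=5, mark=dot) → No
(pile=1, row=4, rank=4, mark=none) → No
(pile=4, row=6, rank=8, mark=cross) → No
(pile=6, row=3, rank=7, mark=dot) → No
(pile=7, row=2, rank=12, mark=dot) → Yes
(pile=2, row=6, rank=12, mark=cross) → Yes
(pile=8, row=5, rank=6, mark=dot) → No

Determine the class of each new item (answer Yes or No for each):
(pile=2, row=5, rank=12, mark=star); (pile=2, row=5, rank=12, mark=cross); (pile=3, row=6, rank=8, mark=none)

Yes, Yes, No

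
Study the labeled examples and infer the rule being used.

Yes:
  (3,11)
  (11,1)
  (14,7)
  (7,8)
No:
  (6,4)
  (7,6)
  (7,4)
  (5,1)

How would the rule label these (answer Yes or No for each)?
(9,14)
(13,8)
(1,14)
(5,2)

Yes, Yes, Yes, No

The pattern is that an item is 'Yes' exactly when: max ≥ 8.
(9,14) → max 14 → Yes.
(13,8) → max 13 → Yes.
(1,14) → max 14 → Yes.
(5,2) → max 5 → No.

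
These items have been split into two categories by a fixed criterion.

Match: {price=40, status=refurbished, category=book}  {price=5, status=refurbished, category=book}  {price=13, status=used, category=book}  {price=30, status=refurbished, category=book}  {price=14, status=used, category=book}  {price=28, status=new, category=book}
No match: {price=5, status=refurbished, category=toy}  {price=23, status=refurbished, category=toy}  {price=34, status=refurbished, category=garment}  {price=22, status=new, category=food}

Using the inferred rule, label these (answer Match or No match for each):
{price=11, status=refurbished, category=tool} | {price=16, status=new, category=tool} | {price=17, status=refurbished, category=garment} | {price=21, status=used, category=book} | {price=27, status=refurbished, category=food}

No match, No match, No match, Match, No match

All 'Match' examples share one property — category is book — and every 'No match' example lacks it.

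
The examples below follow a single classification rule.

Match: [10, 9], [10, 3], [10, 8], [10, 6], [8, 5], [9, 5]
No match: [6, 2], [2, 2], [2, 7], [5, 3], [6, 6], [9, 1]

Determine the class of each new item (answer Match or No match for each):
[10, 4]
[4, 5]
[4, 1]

Match, No match, No match

The pattern is that an item is 'Match' exactly when: sum ≥ 13.
Match: [10, 4], since 10+4 = 14.
No match: [4, 5], since 4+5 = 9.
No match: [4, 1], since 4+1 = 5.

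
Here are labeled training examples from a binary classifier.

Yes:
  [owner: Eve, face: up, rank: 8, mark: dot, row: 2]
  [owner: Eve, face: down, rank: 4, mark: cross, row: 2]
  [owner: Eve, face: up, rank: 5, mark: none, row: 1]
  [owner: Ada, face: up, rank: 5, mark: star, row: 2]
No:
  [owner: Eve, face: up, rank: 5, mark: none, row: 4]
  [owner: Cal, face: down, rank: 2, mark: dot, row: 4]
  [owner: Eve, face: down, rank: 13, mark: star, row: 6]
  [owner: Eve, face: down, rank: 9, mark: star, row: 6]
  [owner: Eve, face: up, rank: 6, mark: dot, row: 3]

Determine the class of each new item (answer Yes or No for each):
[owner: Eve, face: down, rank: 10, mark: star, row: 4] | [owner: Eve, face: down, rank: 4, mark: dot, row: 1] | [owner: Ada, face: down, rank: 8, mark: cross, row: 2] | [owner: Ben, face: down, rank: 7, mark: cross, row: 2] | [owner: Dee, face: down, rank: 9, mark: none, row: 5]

A rule that fits every label: row ≤ 2 — true of each 'Yes' example, false of each 'No' one.
[owner: Eve, face: down, rank: 10, mark: star, row: 4]: No (row = 4). [owner: Eve, face: down, rank: 4, mark: dot, row: 1]: Yes (row = 1). [owner: Ada, face: down, rank: 8, mark: cross, row: 2]: Yes (row = 2). [owner: Ben, face: down, rank: 7, mark: cross, row: 2]: Yes (row = 2). [owner: Dee, face: down, rank: 9, mark: none, row: 5]: No (row = 5).

No, Yes, Yes, Yes, No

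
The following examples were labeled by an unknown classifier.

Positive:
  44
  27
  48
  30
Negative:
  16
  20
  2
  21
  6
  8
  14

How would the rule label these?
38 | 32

One predicate separates the groups cleanly: at least 27.

Positive, Positive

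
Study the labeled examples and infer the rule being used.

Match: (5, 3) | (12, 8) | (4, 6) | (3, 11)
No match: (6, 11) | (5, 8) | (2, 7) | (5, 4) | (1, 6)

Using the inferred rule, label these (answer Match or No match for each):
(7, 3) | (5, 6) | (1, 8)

Match, No match, No match

A rule that fits every label: sum is even — true of each 'Match' example, false of each 'No match' one.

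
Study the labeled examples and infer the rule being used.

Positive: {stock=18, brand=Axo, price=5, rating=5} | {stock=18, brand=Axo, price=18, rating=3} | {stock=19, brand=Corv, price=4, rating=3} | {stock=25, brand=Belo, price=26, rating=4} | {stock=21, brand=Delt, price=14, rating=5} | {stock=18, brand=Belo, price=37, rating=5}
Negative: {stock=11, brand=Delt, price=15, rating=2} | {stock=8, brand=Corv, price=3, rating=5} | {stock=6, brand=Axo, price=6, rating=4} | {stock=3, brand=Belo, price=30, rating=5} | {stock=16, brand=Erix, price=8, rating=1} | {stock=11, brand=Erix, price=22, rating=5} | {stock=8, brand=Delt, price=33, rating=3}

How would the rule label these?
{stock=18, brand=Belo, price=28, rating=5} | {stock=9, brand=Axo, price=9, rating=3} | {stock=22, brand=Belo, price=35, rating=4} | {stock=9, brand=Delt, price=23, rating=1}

One predicate separates the groups cleanly: stock ≥ 18.

Positive, Negative, Positive, Negative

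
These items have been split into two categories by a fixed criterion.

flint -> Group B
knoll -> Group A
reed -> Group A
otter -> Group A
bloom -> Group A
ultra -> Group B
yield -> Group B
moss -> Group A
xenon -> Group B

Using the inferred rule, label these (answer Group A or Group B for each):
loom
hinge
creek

Group A, Group B, Group A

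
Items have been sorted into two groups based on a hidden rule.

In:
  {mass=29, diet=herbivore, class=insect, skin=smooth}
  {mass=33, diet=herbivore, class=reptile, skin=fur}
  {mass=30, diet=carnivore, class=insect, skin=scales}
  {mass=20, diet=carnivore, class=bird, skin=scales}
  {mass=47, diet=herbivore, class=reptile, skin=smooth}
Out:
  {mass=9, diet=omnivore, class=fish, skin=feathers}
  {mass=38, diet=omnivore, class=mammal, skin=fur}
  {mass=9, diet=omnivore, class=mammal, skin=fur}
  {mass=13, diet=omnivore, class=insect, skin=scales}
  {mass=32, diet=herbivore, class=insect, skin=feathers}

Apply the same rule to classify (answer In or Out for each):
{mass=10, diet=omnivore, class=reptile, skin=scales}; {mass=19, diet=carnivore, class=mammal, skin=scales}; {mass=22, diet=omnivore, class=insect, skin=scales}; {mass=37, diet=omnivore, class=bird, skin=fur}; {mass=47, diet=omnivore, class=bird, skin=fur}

Out, In, Out, Out, Out

The distinguishing property — diet is not omnivore AND mass ≠ 32 — holds for all the 'In' cases and none of the 'Out' cases.
Out: {mass=10, diet=omnivore, class=reptile, skin=scales}, since diet is omnivore, mass = 10.
In: {mass=19, diet=carnivore, class=mammal, skin=scales}, since diet is carnivore, mass = 19.
Out: {mass=22, diet=omnivore, class=insect, skin=scales}, since diet is omnivore, mass = 22.
Out: {mass=37, diet=omnivore, class=bird, skin=fur}, since diet is omnivore, mass = 37.
Out: {mass=47, diet=omnivore, class=bird, skin=fur}, since diet is omnivore, mass = 47.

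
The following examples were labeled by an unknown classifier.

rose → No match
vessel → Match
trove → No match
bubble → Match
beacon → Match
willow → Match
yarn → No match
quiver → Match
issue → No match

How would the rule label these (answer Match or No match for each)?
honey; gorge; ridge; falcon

The classifier is using: length 6.

No match, No match, No match, Match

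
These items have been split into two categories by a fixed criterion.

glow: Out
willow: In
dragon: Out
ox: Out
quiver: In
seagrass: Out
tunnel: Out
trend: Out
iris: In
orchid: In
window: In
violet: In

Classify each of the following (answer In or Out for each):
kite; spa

In, Out

A rule that fits every label: contains 'i' — true of each 'In' example, false of each 'Out' one.
In: kite, since has 'i'.
Out: spa, since no 'i'.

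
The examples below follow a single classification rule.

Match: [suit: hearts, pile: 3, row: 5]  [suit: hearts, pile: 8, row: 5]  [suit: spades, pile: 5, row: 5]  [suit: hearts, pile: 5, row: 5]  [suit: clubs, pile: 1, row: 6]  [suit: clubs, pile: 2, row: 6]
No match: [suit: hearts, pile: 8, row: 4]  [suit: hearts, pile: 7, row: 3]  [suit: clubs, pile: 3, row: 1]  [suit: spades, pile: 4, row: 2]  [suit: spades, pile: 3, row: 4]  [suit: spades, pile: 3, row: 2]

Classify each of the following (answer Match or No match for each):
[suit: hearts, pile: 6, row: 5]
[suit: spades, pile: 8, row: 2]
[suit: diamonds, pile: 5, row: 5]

The distinguishing property — row ≥ 5 — holds for all the 'Match' cases and none of the 'No match' cases.
Match: [suit: hearts, pile: 6, row: 5], since row = 5. No match: [suit: spades, pile: 8, row: 2], since row = 2. Match: [suit: diamonds, pile: 5, row: 5], since row = 5.

Match, No match, Match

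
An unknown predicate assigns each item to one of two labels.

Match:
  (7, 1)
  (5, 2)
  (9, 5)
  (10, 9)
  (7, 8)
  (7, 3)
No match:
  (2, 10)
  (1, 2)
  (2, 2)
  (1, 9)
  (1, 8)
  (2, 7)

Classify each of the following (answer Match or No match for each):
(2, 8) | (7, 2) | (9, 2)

No match, Match, Match

The distinguishing property — first ≥ 3 — holds for all the 'Match' cases and none of the 'No match' cases.
(2, 8) → first 2 → No match.
(7, 2) → first 7 → Match.
(9, 2) → first 9 → Match.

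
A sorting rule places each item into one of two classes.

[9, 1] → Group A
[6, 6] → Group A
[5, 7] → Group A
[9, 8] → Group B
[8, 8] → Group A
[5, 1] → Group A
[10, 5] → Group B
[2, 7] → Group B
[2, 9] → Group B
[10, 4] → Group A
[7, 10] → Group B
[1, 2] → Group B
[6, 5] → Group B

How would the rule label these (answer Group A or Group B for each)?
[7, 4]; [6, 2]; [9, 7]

Every 'Group A' example satisfies: sum is even. None of the 'Group B' examples do.
[7, 4]: 7+4 = 11 — fails the rule, so Group B. [6, 2]: 6+2 = 8 — qualifies, so Group A. [9, 7]: 9+7 = 16 — qualifies, so Group A.

Group B, Group A, Group A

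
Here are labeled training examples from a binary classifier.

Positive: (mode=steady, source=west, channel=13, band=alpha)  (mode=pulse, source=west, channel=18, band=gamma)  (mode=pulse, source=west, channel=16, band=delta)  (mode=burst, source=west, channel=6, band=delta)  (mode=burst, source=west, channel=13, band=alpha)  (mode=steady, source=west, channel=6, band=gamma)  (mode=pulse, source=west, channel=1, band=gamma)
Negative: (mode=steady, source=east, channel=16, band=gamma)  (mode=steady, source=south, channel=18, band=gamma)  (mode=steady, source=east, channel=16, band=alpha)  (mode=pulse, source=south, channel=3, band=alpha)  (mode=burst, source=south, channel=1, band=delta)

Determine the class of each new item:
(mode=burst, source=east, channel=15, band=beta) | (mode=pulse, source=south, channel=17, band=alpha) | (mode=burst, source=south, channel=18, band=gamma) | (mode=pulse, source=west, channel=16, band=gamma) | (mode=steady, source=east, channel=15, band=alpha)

Negative, Negative, Negative, Positive, Negative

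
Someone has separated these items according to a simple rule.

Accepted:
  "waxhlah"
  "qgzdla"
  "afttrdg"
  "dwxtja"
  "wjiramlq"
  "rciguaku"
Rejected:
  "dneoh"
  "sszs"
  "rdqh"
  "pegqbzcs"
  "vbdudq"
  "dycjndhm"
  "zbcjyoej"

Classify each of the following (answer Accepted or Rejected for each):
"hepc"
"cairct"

All 'Accepted' examples share one property — contains 'a' — and every 'Rejected' example lacks it.
"hepc": Rejected (no 'a').
"cairct": Accepted (has 'a').

Rejected, Accepted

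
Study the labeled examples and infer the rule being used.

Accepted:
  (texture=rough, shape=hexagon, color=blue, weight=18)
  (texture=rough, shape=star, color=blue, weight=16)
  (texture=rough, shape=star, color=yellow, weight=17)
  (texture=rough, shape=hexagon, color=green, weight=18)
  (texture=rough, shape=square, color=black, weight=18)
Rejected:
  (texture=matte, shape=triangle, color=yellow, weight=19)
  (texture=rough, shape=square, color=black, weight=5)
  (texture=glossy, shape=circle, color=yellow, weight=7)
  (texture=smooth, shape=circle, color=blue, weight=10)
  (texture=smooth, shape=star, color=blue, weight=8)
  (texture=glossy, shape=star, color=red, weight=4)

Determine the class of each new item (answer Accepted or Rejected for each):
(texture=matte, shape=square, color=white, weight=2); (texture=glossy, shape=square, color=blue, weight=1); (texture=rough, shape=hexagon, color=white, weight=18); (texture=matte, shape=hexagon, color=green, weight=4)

Rejected, Rejected, Accepted, Rejected

One predicate separates the groups cleanly: texture is rough AND weight ≥ 7.
(texture=matte, shape=square, color=white, weight=2) → texture is matte, weight = 2 → Rejected.
(texture=glossy, shape=square, color=blue, weight=1) → texture is glossy, weight = 1 → Rejected.
(texture=rough, shape=hexagon, color=white, weight=18) → texture is rough, weight = 18 → Accepted.
(texture=matte, shape=hexagon, color=green, weight=4) → texture is matte, weight = 4 → Rejected.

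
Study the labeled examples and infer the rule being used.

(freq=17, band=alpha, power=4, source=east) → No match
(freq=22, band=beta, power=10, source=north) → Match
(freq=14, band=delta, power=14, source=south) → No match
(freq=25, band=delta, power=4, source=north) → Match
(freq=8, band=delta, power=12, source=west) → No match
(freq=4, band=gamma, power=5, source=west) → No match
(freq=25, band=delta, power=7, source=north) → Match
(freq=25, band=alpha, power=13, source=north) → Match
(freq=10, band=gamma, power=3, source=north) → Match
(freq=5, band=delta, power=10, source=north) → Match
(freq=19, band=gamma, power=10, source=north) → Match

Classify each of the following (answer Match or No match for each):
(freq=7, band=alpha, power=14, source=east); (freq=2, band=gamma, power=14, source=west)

The simplest hypothesis consistent with all the labels is: source is north.
(freq=7, band=alpha, power=14, source=east) → source is east → No match.
(freq=2, band=gamma, power=14, source=west) → source is west → No match.

No match, No match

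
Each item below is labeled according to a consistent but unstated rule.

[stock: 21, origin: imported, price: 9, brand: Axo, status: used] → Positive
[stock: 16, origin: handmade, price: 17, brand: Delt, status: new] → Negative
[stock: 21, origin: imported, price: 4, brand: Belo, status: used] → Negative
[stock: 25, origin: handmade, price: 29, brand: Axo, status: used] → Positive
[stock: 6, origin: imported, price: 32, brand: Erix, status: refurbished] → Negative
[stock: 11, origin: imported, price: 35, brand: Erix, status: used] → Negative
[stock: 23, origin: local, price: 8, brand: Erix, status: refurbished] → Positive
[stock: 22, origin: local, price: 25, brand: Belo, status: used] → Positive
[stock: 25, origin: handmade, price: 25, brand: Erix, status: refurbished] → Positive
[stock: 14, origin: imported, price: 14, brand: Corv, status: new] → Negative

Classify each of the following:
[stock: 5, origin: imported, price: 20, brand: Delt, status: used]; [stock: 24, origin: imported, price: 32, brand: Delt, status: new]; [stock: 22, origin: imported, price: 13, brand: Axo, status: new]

All 'Positive' examples share one property — stock ≥ 21 AND price ≥ 8 — and every 'Negative' example lacks it.

Negative, Positive, Positive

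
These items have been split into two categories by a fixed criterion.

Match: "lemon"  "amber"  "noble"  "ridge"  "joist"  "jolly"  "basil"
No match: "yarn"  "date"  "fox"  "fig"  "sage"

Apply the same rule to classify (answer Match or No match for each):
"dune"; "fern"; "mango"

No match, No match, Match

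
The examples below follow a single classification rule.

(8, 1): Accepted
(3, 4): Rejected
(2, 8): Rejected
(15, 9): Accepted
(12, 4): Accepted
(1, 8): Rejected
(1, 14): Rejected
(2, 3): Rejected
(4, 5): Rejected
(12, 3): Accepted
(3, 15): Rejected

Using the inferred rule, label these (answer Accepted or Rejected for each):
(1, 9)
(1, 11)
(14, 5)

All 'Accepted' examples share one property — first > second — and every 'Rejected' example lacks it.
(1, 9): 1 < 9, does not pass → Rejected.
(1, 11): 1 < 11, does not pass → Rejected.
(14, 5): 14 > 5, satisfies this → Accepted.

Rejected, Rejected, Accepted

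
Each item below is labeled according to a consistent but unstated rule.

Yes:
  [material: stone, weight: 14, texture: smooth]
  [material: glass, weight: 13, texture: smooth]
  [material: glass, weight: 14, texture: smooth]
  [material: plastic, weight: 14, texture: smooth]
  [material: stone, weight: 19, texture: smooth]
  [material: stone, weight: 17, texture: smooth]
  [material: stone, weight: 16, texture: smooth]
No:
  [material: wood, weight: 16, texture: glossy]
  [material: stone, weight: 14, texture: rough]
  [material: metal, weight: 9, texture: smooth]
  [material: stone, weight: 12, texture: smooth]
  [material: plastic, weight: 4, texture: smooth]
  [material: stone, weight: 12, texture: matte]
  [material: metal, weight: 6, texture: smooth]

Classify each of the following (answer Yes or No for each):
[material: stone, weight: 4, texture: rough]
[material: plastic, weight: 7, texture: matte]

Rule: texture is smooth AND weight ≥ 13. This holds for each 'Yes' example and fails for each 'No' one.
[material: stone, weight: 4, texture: rough]: texture is rough, weight = 4, lacks this property → No. [material: plastic, weight: 7, texture: matte]: texture is matte, weight = 7, lacks this property → No.

No, No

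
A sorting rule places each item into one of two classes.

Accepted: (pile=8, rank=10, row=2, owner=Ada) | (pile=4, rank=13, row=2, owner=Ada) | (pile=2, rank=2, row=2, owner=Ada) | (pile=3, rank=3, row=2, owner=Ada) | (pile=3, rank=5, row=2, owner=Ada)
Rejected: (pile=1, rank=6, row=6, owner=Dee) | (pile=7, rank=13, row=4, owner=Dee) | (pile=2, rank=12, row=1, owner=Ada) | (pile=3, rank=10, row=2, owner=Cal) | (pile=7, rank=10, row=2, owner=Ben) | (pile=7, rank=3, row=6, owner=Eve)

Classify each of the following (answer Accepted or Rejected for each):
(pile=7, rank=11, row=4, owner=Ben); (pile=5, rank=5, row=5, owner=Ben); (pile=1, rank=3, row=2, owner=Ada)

Rejected, Rejected, Accepted

'Accepted' ⟺ owner is Ada AND row = 2.
(pile=7, rank=11, row=4, owner=Ben): Rejected (owner is Ben, row = 4).
(pile=5, rank=5, row=5, owner=Ben): Rejected (owner is Ben, row = 5).
(pile=1, rank=3, row=2, owner=Ada): Accepted (owner is Ada, row = 2).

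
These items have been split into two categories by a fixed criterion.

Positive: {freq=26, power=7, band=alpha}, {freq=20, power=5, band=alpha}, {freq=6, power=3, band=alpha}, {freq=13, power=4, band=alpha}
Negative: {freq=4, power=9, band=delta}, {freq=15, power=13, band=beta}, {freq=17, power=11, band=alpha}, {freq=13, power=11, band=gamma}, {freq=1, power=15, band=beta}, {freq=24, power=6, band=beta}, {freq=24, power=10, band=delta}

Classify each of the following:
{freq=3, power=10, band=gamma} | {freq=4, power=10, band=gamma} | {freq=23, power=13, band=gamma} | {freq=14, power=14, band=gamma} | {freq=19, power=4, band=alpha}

Negative, Negative, Negative, Negative, Positive

Rule: band is alpha AND power ≤ 7. This holds for each 'Positive' example and fails for each 'Negative' one.
{freq=3, power=10, band=gamma} → band is gamma, power = 10 → Negative.
{freq=4, power=10, band=gamma} → band is gamma, power = 10 → Negative.
{freq=23, power=13, band=gamma} → band is gamma, power = 13 → Negative.
{freq=14, power=14, band=gamma} → band is gamma, power = 14 → Negative.
{freq=19, power=4, band=alpha} → band is alpha, power = 4 → Positive.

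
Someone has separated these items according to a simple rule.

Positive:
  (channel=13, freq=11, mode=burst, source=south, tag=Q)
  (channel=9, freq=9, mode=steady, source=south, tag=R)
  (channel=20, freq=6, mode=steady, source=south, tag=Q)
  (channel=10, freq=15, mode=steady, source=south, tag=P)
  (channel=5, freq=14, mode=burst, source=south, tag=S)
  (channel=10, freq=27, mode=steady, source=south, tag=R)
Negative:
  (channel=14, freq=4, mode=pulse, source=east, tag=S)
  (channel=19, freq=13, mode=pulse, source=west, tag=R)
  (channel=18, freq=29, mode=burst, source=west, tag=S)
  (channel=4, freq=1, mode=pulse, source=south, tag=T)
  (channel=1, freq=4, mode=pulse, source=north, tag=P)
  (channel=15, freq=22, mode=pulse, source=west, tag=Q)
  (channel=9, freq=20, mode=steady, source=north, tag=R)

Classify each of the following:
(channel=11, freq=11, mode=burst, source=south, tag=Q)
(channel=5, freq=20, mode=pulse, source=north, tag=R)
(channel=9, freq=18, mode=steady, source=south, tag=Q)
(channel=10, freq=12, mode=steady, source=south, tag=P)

The rule appears to be: source is south AND freq ≥ 4.
(channel=11, freq=11, mode=burst, source=south, tag=Q) — source is south, freq = 11, hence Positive. (channel=5, freq=20, mode=pulse, source=north, tag=R) — source is north, freq = 20, hence Negative. (channel=9, freq=18, mode=steady, source=south, tag=Q) — source is south, freq = 18, hence Positive. (channel=10, freq=12, mode=steady, source=south, tag=P) — source is south, freq = 12, hence Positive.

Positive, Negative, Positive, Positive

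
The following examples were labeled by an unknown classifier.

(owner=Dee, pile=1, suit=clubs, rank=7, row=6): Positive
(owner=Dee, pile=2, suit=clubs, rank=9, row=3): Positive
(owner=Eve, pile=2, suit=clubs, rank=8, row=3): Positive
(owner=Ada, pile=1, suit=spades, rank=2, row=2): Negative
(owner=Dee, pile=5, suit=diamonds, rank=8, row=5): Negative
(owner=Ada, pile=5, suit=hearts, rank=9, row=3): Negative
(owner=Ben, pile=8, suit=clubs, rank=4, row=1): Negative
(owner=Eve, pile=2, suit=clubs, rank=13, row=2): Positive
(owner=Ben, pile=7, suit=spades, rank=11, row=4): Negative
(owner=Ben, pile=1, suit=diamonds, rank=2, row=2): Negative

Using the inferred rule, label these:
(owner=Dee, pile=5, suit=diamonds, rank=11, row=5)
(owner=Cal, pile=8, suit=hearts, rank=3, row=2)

Negative, Negative

One predicate separates the groups cleanly: suit is clubs AND row ≥ 2.
(owner=Dee, pile=5, suit=diamonds, rank=11, row=5): suit is diamonds, row = 5, fails the rule → Negative.
(owner=Cal, pile=8, suit=hearts, rank=3, row=2): suit is hearts, row = 2, fails the rule → Negative.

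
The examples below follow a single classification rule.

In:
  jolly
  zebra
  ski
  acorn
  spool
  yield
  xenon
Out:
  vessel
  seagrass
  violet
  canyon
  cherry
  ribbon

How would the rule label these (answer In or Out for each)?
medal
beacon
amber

The distinguishing property — odd length — holds for all the 'In' cases and none of the 'Out' cases.
In: medal, since length 5. Out: beacon, since length 6. In: amber, since length 5.

In, Out, In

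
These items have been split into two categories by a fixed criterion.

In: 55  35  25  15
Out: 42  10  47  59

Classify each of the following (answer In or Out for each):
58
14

Out, Out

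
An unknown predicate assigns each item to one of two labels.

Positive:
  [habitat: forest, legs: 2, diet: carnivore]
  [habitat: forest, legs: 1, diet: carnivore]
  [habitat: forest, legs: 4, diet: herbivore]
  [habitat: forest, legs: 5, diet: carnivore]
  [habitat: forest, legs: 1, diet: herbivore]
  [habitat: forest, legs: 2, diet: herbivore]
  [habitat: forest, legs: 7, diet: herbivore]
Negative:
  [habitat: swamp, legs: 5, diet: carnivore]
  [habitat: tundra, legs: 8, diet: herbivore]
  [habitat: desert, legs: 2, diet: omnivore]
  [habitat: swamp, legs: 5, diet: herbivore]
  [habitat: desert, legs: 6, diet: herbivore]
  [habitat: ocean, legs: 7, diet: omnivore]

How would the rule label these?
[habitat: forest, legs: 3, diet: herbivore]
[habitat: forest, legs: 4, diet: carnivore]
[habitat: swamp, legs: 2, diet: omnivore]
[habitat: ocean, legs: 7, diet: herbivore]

Positive, Positive, Negative, Negative

Looking at the examples, the only property every 'Positive' case has and every 'Negative' case lacks is: habitat is forest.
[habitat: forest, legs: 3, diet: herbivore]: habitat is forest — matches, so Positive.
[habitat: forest, legs: 4, diet: carnivore]: habitat is forest — matches, so Positive.
[habitat: swamp, legs: 2, diet: omnivore]: habitat is swamp — fails the rule, so Negative.
[habitat: ocean, legs: 7, diet: herbivore]: habitat is ocean — fails the rule, so Negative.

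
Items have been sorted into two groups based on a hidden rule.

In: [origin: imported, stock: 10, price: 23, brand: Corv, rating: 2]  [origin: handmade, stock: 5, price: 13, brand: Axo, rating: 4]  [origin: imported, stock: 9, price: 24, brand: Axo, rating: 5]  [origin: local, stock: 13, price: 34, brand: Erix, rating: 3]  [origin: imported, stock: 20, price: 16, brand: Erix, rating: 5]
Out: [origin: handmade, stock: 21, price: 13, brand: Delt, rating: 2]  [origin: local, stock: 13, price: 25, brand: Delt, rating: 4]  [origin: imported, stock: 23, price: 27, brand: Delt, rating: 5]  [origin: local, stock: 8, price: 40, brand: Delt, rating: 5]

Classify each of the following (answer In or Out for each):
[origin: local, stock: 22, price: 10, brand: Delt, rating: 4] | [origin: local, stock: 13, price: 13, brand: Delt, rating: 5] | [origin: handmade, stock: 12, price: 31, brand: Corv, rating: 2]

Out, Out, In

Checking candidate rules against both groups, what survives is: brand is not Delt.
[origin: local, stock: 22, price: 10, brand: Delt, rating: 4] → brand is Delt → Out.
[origin: local, stock: 13, price: 13, brand: Delt, rating: 5] → brand is Delt → Out.
[origin: handmade, stock: 12, price: 31, brand: Corv, rating: 2] → brand is Corv → In.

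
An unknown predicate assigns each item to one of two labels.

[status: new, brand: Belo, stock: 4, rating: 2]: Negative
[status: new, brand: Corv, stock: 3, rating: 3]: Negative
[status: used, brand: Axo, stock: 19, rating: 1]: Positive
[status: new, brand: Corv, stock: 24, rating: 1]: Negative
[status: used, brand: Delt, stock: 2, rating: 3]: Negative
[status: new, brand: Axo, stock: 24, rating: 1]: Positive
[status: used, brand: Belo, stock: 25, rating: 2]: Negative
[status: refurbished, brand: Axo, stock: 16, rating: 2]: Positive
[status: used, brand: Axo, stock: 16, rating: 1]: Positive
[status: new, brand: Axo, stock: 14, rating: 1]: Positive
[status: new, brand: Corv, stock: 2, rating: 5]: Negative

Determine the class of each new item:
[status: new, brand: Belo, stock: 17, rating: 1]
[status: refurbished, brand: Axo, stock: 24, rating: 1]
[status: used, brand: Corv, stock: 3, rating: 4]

The common property of the 'Positive' items is: brand is Axo. No 'Negative' item has it.
[status: new, brand: Belo, stock: 17, rating: 1]: brand is Belo, fails the rule → Negative.
[status: refurbished, brand: Axo, stock: 24, rating: 1]: brand is Axo, has this property → Positive.
[status: used, brand: Corv, stock: 3, rating: 4]: brand is Corv, fails the rule → Negative.

Negative, Positive, Negative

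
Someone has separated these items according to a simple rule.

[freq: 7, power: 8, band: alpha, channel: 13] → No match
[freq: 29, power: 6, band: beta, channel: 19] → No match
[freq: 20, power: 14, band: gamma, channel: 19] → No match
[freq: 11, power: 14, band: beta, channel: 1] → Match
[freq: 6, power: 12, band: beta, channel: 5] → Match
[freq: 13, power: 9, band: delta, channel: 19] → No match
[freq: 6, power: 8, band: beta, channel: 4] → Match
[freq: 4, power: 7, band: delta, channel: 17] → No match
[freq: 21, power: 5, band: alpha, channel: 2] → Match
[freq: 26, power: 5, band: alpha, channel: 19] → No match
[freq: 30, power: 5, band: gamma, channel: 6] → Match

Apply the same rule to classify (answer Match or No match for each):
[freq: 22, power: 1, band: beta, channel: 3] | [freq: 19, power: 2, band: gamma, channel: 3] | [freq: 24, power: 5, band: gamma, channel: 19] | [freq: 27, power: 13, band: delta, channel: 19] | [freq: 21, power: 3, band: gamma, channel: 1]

Match, Match, No match, No match, Match

The common property of the 'Match' items is: channel ≤ 6. No 'No match' item has it.
[freq: 22, power: 1, band: beta, channel: 3]: channel = 3, checks out → Match.
[freq: 19, power: 2, band: gamma, channel: 3]: channel = 3, checks out → Match.
[freq: 24, power: 5, band: gamma, channel: 19]: channel = 19, does not pass → No match.
[freq: 27, power: 13, band: delta, channel: 19]: channel = 19, does not pass → No match.
[freq: 21, power: 3, band: gamma, channel: 1]: channel = 1, checks out → Match.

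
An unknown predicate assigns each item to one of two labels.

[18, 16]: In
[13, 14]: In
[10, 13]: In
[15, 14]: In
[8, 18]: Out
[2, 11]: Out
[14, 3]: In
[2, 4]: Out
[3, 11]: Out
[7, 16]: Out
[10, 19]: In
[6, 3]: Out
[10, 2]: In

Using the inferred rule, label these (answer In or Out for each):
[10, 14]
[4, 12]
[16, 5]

The classifier is using: first ≥ 10.
[10, 14] — first 10, hence In.
[4, 12] — first 4, hence Out.
[16, 5] — first 16, hence In.

In, Out, In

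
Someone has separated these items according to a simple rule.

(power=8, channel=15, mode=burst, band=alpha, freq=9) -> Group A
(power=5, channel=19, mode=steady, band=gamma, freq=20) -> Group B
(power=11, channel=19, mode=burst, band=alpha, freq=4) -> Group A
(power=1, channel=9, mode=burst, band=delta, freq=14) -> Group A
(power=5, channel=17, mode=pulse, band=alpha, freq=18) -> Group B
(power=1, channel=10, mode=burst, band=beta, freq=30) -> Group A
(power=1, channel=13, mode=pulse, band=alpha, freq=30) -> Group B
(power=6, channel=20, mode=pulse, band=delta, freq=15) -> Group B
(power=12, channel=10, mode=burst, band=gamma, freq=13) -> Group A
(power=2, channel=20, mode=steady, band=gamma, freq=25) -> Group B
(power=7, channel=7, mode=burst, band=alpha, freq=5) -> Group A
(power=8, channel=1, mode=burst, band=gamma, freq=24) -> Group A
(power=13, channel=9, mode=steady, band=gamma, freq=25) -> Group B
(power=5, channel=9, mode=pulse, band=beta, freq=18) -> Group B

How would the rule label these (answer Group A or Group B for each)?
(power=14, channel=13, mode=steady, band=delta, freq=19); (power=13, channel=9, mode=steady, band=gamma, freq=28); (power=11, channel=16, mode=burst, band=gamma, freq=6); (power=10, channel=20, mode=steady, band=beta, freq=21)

Group B, Group B, Group A, Group B

The simplest hypothesis consistent with all the labels is: mode is burst.
(power=14, channel=13, mode=steady, band=delta, freq=19): mode is steady, doesn't match → Group B. (power=13, channel=9, mode=steady, band=gamma, freq=28): mode is steady, doesn't match → Group B. (power=11, channel=16, mode=burst, band=gamma, freq=6): mode is burst, meets the rule → Group A. (power=10, channel=20, mode=steady, band=beta, freq=21): mode is steady, doesn't match → Group B.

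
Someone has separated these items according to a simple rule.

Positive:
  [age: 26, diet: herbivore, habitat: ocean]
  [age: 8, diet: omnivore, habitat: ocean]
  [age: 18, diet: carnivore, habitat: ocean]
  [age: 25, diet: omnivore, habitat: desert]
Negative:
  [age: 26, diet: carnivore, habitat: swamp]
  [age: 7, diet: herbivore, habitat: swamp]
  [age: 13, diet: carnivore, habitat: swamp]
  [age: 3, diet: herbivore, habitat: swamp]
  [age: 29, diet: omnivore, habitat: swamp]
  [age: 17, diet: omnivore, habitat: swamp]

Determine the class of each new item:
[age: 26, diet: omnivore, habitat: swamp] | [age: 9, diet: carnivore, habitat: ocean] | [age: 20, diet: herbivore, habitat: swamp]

Negative, Positive, Negative

Comparing the two groups points to one rule — habitat is not swamp.
[age: 26, diet: omnivore, habitat: swamp] → habitat is swamp → Negative.
[age: 9, diet: carnivore, habitat: ocean] → habitat is ocean → Positive.
[age: 20, diet: herbivore, habitat: swamp] → habitat is swamp → Negative.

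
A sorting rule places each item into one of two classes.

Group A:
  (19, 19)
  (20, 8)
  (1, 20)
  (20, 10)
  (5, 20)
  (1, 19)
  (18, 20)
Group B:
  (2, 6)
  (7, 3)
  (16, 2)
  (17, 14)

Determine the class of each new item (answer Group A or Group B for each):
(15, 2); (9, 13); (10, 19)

Group B, Group B, Group A

All 'Group A' examples share one property — max ≥ 18 — and every 'Group B' example lacks it.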